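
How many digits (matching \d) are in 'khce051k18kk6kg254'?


\d matches any digit 0-9.
Scanning 'khce051k18kk6kg254':
  pos 4: '0' -> DIGIT
  pos 5: '5' -> DIGIT
  pos 6: '1' -> DIGIT
  pos 8: '1' -> DIGIT
  pos 9: '8' -> DIGIT
  pos 12: '6' -> DIGIT
  pos 15: '2' -> DIGIT
  pos 16: '5' -> DIGIT
  pos 17: '4' -> DIGIT
Digits found: ['0', '5', '1', '1', '8', '6', '2', '5', '4']
Total: 9

9


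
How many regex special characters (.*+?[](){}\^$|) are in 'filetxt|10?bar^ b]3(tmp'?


Regex special characters are: . * + ? [ ] ( ) { } \ ^ $ |
Scanning 'filetxt|10?bar^ b]3(tmp':
  pos 7: '|' -> SPECIAL
  pos 10: '?' -> SPECIAL
  pos 14: '^' -> SPECIAL
  pos 17: ']' -> SPECIAL
  pos 19: '(' -> SPECIAL
Special chars found: ['|', '?', '^', ']', '(']
Total: 5

5


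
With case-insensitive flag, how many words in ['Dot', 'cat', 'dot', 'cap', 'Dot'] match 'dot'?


Case-insensitive matching: compare each word's lowercase form to 'dot'.
  'Dot' -> lower='dot' -> MATCH
  'cat' -> lower='cat' -> no
  'dot' -> lower='dot' -> MATCH
  'cap' -> lower='cap' -> no
  'Dot' -> lower='dot' -> MATCH
Matches: ['Dot', 'dot', 'Dot']
Count: 3

3


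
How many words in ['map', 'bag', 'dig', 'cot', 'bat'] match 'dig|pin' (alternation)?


Alternation 'dig|pin' matches either 'dig' or 'pin'.
Checking each word:
  'map' -> no
  'bag' -> no
  'dig' -> MATCH
  'cot' -> no
  'bat' -> no
Matches: ['dig']
Count: 1

1


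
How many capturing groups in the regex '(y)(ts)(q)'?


To count capturing groups, count each '(' that starts a group.
Pattern: '(y)(ts)(q)'
Walking through the pattern:
  Position 0: '(' -> group #1
  Position 3: '(' -> group #2
  Position 7: '(' -> group #3
Total capturing groups: 3

3


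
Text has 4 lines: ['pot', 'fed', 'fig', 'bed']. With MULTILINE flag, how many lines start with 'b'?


With MULTILINE flag, ^ matches the start of each line.
Lines: ['pot', 'fed', 'fig', 'bed']
Checking which lines start with 'b':
  Line 1: 'pot' -> no
  Line 2: 'fed' -> no
  Line 3: 'fig' -> no
  Line 4: 'bed' -> MATCH
Matching lines: ['bed']
Count: 1

1


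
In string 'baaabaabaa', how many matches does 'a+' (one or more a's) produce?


Pattern 'a+' matches one or more consecutive a's.
String: 'baaabaabaa'
Scanning for runs of a:
  Match 1: 'aaa' (length 3)
  Match 2: 'aa' (length 2)
  Match 3: 'aa' (length 2)
Total matches: 3

3


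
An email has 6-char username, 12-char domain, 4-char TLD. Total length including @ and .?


An email address has format: username@domain.tld
Username length: 6
'@' character: 1
Domain length: 12
'.' character: 1
TLD length: 4
Total = 6 + 1 + 12 + 1 + 4 = 24

24


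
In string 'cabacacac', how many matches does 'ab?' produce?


Pattern 'ab?' matches 'a' optionally followed by 'b'.
String: 'cabacacac'
Scanning left to right for 'a' then checking next char:
  Match 1: 'ab' (a followed by b)
  Match 2: 'a' (a not followed by b)
  Match 3: 'a' (a not followed by b)
  Match 4: 'a' (a not followed by b)
Total matches: 4

4


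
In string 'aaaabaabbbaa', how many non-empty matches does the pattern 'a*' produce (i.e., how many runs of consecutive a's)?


Pattern 'a*' matches zero or more a's. We want non-empty runs of consecutive a's.
String: 'aaaabaabbbaa'
Walking through the string to find runs of a's:
  Run 1: positions 0-3 -> 'aaaa'
  Run 2: positions 5-6 -> 'aa'
  Run 3: positions 10-11 -> 'aa'
Non-empty runs found: ['aaaa', 'aa', 'aa']
Count: 3

3


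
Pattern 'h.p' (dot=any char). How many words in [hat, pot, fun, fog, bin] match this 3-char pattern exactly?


Pattern 'h.p' means: starts with 'h', any single char, ends with 'p'.
Checking each word (must be exactly 3 chars):
  'hat' (len=3): no
  'pot' (len=3): no
  'fun' (len=3): no
  'fog' (len=3): no
  'bin' (len=3): no
Matching words: []
Total: 0

0


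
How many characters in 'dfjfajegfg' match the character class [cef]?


Character class [cef] matches any of: {c, e, f}
Scanning string 'dfjfajegfg' character by character:
  pos 0: 'd' -> no
  pos 1: 'f' -> MATCH
  pos 2: 'j' -> no
  pos 3: 'f' -> MATCH
  pos 4: 'a' -> no
  pos 5: 'j' -> no
  pos 6: 'e' -> MATCH
  pos 7: 'g' -> no
  pos 8: 'f' -> MATCH
  pos 9: 'g' -> no
Total matches: 4

4


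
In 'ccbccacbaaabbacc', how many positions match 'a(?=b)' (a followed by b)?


Lookahead 'a(?=b)' matches 'a' only when followed by 'b'.
String: 'ccbccacbaaabbacc'
Checking each position where char is 'a':
  pos 5: 'a' -> no (next='c')
  pos 8: 'a' -> no (next='a')
  pos 9: 'a' -> no (next='a')
  pos 10: 'a' -> MATCH (next='b')
  pos 13: 'a' -> no (next='c')
Matching positions: [10]
Count: 1

1


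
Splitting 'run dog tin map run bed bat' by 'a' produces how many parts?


Splitting by 'a' breaks the string at each occurrence of the separator.
Text: 'run dog tin map run bed bat'
Parts after split:
  Part 1: 'run dog tin m'
  Part 2: 'p run bed b'
  Part 3: 't'
Total parts: 3

3


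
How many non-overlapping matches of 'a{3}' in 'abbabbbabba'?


Pattern 'a{3}' matches exactly 3 consecutive a's (greedy, non-overlapping).
String: 'abbabbbabba'
Scanning for runs of a's:
  Run at pos 0: 'a' (length 1) -> 0 match(es)
  Run at pos 3: 'a' (length 1) -> 0 match(es)
  Run at pos 7: 'a' (length 1) -> 0 match(es)
  Run at pos 10: 'a' (length 1) -> 0 match(es)
Matches found: []
Total: 0

0


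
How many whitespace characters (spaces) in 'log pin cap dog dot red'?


\s matches whitespace characters (spaces, tabs, etc.).
Text: 'log pin cap dog dot red'
This text has 6 words separated by spaces.
Number of spaces = number of words - 1 = 6 - 1 = 5

5


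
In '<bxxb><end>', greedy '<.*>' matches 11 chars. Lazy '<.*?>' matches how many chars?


Greedy '<.*>' tries to match as MUCH as possible.
Lazy '<.*?>' tries to match as LITTLE as possible.

String: '<bxxb><end>'
Greedy '<.*>' starts at first '<' and extends to the LAST '>': '<bxxb><end>' (11 chars)
Lazy '<.*?>' starts at first '<' and stops at the FIRST '>': '<bxxb>' (6 chars)

6


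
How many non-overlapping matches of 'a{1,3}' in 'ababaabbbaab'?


Pattern 'a{1,3}' matches between 1 and 3 consecutive a's (greedy).
String: 'ababaabbbaab'
Finding runs of a's and applying greedy matching:
  Run at pos 0: 'a' (length 1)
  Run at pos 2: 'a' (length 1)
  Run at pos 4: 'aa' (length 2)
  Run at pos 9: 'aa' (length 2)
Matches: ['a', 'a', 'aa', 'aa']
Count: 4

4


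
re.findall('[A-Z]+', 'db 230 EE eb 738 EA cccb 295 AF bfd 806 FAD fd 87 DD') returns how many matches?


Pattern '[A-Z]+' finds one or more uppercase letters.
Text: 'db 230 EE eb 738 EA cccb 295 AF bfd 806 FAD fd 87 DD'
Scanning for matches:
  Match 1: 'EE'
  Match 2: 'EA'
  Match 3: 'AF'
  Match 4: 'FAD'
  Match 5: 'DD'
Total matches: 5

5


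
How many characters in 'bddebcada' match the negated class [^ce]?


Negated class [^ce] matches any char NOT in {c, e}
Scanning 'bddebcada':
  pos 0: 'b' -> MATCH
  pos 1: 'd' -> MATCH
  pos 2: 'd' -> MATCH
  pos 3: 'e' -> no (excluded)
  pos 4: 'b' -> MATCH
  pos 5: 'c' -> no (excluded)
  pos 6: 'a' -> MATCH
  pos 7: 'd' -> MATCH
  pos 8: 'a' -> MATCH
Total matches: 7

7


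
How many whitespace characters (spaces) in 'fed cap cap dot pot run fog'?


\s matches whitespace characters (spaces, tabs, etc.).
Text: 'fed cap cap dot pot run fog'
This text has 7 words separated by spaces.
Number of spaces = number of words - 1 = 7 - 1 = 6

6


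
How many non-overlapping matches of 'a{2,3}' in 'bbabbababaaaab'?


Pattern 'a{2,3}' matches between 2 and 3 consecutive a's (greedy).
String: 'bbabbababaaaab'
Finding runs of a's and applying greedy matching:
  Run at pos 2: 'a' (length 1)
  Run at pos 5: 'a' (length 1)
  Run at pos 7: 'a' (length 1)
  Run at pos 9: 'aaaa' (length 4)
Matches: ['aaa']
Count: 1

1


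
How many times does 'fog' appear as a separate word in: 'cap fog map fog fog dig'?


Scanning each word for exact match 'fog':
  Word 1: 'cap' -> no
  Word 2: 'fog' -> MATCH
  Word 3: 'map' -> no
  Word 4: 'fog' -> MATCH
  Word 5: 'fog' -> MATCH
  Word 6: 'dig' -> no
Total matches: 3

3


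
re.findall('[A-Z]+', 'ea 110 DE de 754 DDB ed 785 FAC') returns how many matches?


Pattern '[A-Z]+' finds one or more uppercase letters.
Text: 'ea 110 DE de 754 DDB ed 785 FAC'
Scanning for matches:
  Match 1: 'DE'
  Match 2: 'DDB'
  Match 3: 'FAC'
Total matches: 3

3


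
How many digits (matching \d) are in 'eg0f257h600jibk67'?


\d matches any digit 0-9.
Scanning 'eg0f257h600jibk67':
  pos 2: '0' -> DIGIT
  pos 4: '2' -> DIGIT
  pos 5: '5' -> DIGIT
  pos 6: '7' -> DIGIT
  pos 8: '6' -> DIGIT
  pos 9: '0' -> DIGIT
  pos 10: '0' -> DIGIT
  pos 15: '6' -> DIGIT
  pos 16: '7' -> DIGIT
Digits found: ['0', '2', '5', '7', '6', '0', '0', '6', '7']
Total: 9

9


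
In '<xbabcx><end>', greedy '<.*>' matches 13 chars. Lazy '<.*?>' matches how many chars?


Greedy '<.*>' tries to match as MUCH as possible.
Lazy '<.*?>' tries to match as LITTLE as possible.

String: '<xbabcx><end>'
Greedy '<.*>' starts at first '<' and extends to the LAST '>': '<xbabcx><end>' (13 chars)
Lazy '<.*?>' starts at first '<' and stops at the FIRST '>': '<xbabcx>' (8 chars)

8


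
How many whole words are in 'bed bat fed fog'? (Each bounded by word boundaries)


Word boundaries (\b) mark the start/end of each word.
Text: 'bed bat fed fog'
Splitting by whitespace:
  Word 1: 'bed'
  Word 2: 'bat'
  Word 3: 'fed'
  Word 4: 'fog'
Total whole words: 4

4


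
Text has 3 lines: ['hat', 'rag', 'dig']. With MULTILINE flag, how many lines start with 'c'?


With MULTILINE flag, ^ matches the start of each line.
Lines: ['hat', 'rag', 'dig']
Checking which lines start with 'c':
  Line 1: 'hat' -> no
  Line 2: 'rag' -> no
  Line 3: 'dig' -> no
Matching lines: []
Count: 0

0


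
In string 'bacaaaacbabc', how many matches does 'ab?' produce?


Pattern 'ab?' matches 'a' optionally followed by 'b'.
String: 'bacaaaacbabc'
Scanning left to right for 'a' then checking next char:
  Match 1: 'a' (a not followed by b)
  Match 2: 'a' (a not followed by b)
  Match 3: 'a' (a not followed by b)
  Match 4: 'a' (a not followed by b)
  Match 5: 'a' (a not followed by b)
  Match 6: 'ab' (a followed by b)
Total matches: 6

6


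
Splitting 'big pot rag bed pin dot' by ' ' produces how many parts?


Splitting by ' ' breaks the string at each occurrence of the separator.
Text: 'big pot rag bed pin dot'
Parts after split:
  Part 1: 'big'
  Part 2: 'pot'
  Part 3: 'rag'
  Part 4: 'bed'
  Part 5: 'pin'
  Part 6: 'dot'
Total parts: 6

6


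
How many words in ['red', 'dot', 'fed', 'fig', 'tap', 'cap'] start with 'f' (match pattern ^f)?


Pattern ^f anchors to start of word. Check which words begin with 'f':
  'red' -> no
  'dot' -> no
  'fed' -> MATCH (starts with 'f')
  'fig' -> MATCH (starts with 'f')
  'tap' -> no
  'cap' -> no
Matching words: ['fed', 'fig']
Count: 2

2


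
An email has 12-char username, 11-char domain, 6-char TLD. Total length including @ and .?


An email address has format: username@domain.tld
Username length: 12
'@' character: 1
Domain length: 11
'.' character: 1
TLD length: 6
Total = 12 + 1 + 11 + 1 + 6 = 31

31


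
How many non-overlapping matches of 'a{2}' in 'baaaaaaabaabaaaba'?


Pattern 'a{2}' matches exactly 2 consecutive a's (greedy, non-overlapping).
String: 'baaaaaaabaabaaaba'
Scanning for runs of a's:
  Run at pos 1: 'aaaaaaa' (length 7) -> 3 match(es)
  Run at pos 9: 'aa' (length 2) -> 1 match(es)
  Run at pos 12: 'aaa' (length 3) -> 1 match(es)
  Run at pos 16: 'a' (length 1) -> 0 match(es)
Matches found: ['aa', 'aa', 'aa', 'aa', 'aa']
Total: 5

5


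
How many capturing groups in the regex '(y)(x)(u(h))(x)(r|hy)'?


To count capturing groups, count each '(' that starts a group.
Pattern: '(y)(x)(u(h))(x)(r|hy)'
Walking through the pattern:
  Position 0: '(' -> group #1
  Position 3: '(' -> group #2
  Position 6: '(' -> group #3
  Position 8: '(' -> group #4
  Position 12: '(' -> group #5
  Position 15: '(' -> group #6
Total capturing groups: 6

6


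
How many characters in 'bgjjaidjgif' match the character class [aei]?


Character class [aei] matches any of: {a, e, i}
Scanning string 'bgjjaidjgif' character by character:
  pos 0: 'b' -> no
  pos 1: 'g' -> no
  pos 2: 'j' -> no
  pos 3: 'j' -> no
  pos 4: 'a' -> MATCH
  pos 5: 'i' -> MATCH
  pos 6: 'd' -> no
  pos 7: 'j' -> no
  pos 8: 'g' -> no
  pos 9: 'i' -> MATCH
  pos 10: 'f' -> no
Total matches: 3

3


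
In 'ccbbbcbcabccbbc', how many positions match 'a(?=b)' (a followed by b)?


Lookahead 'a(?=b)' matches 'a' only when followed by 'b'.
String: 'ccbbbcbcabccbbc'
Checking each position where char is 'a':
  pos 8: 'a' -> MATCH (next='b')
Matching positions: [8]
Count: 1

1


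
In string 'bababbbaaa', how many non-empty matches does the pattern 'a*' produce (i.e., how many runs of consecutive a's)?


Pattern 'a*' matches zero or more a's. We want non-empty runs of consecutive a's.
String: 'bababbbaaa'
Walking through the string to find runs of a's:
  Run 1: positions 1-1 -> 'a'
  Run 2: positions 3-3 -> 'a'
  Run 3: positions 7-9 -> 'aaa'
Non-empty runs found: ['a', 'a', 'aaa']
Count: 3

3


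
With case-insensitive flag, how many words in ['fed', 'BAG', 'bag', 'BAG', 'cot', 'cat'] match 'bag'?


Case-insensitive matching: compare each word's lowercase form to 'bag'.
  'fed' -> lower='fed' -> no
  'BAG' -> lower='bag' -> MATCH
  'bag' -> lower='bag' -> MATCH
  'BAG' -> lower='bag' -> MATCH
  'cot' -> lower='cot' -> no
  'cat' -> lower='cat' -> no
Matches: ['BAG', 'bag', 'BAG']
Count: 3

3


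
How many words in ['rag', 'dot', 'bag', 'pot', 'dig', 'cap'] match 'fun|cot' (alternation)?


Alternation 'fun|cot' matches either 'fun' or 'cot'.
Checking each word:
  'rag' -> no
  'dot' -> no
  'bag' -> no
  'pot' -> no
  'dig' -> no
  'cap' -> no
Matches: []
Count: 0

0


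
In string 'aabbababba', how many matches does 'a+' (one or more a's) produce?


Pattern 'a+' matches one or more consecutive a's.
String: 'aabbababba'
Scanning for runs of a:
  Match 1: 'aa' (length 2)
  Match 2: 'a' (length 1)
  Match 3: 'a' (length 1)
  Match 4: 'a' (length 1)
Total matches: 4

4


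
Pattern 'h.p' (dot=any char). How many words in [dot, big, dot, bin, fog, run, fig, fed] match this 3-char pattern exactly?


Pattern 'h.p' means: starts with 'h', any single char, ends with 'p'.
Checking each word (must be exactly 3 chars):
  'dot' (len=3): no
  'big' (len=3): no
  'dot' (len=3): no
  'bin' (len=3): no
  'fog' (len=3): no
  'run' (len=3): no
  'fig' (len=3): no
  'fed' (len=3): no
Matching words: []
Total: 0

0


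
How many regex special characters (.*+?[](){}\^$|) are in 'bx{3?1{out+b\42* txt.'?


Regex special characters are: . * + ? [ ] ( ) { } \ ^ $ |
Scanning 'bx{3?1{out+b\42* txt.':
  pos 2: '{' -> SPECIAL
  pos 4: '?' -> SPECIAL
  pos 6: '{' -> SPECIAL
  pos 10: '+' -> SPECIAL
  pos 12: '\' -> SPECIAL
  pos 15: '*' -> SPECIAL
  pos 20: '.' -> SPECIAL
Special chars found: ['{', '?', '{', '+', '\\', '*', '.']
Total: 7

7


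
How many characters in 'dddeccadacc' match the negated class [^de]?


Negated class [^de] matches any char NOT in {d, e}
Scanning 'dddeccadacc':
  pos 0: 'd' -> no (excluded)
  pos 1: 'd' -> no (excluded)
  pos 2: 'd' -> no (excluded)
  pos 3: 'e' -> no (excluded)
  pos 4: 'c' -> MATCH
  pos 5: 'c' -> MATCH
  pos 6: 'a' -> MATCH
  pos 7: 'd' -> no (excluded)
  pos 8: 'a' -> MATCH
  pos 9: 'c' -> MATCH
  pos 10: 'c' -> MATCH
Total matches: 6

6


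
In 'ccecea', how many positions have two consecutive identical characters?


Looking for consecutive identical characters in 'ccecea':
  pos 0-1: 'c' vs 'c' -> MATCH ('cc')
  pos 1-2: 'c' vs 'e' -> different
  pos 2-3: 'e' vs 'c' -> different
  pos 3-4: 'c' vs 'e' -> different
  pos 4-5: 'e' vs 'a' -> different
Consecutive identical pairs: ['cc']
Count: 1

1


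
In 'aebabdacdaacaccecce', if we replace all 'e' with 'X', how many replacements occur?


re.sub('e', 'X', text) replaces every occurrence of 'e' with 'X'.
Text: 'aebabdacdaacaccecce'
Scanning for 'e':
  pos 1: 'e' -> replacement #1
  pos 15: 'e' -> replacement #2
  pos 18: 'e' -> replacement #3
Total replacements: 3

3


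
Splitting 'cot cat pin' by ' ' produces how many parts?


Splitting by ' ' breaks the string at each occurrence of the separator.
Text: 'cot cat pin'
Parts after split:
  Part 1: 'cot'
  Part 2: 'cat'
  Part 3: 'pin'
Total parts: 3

3


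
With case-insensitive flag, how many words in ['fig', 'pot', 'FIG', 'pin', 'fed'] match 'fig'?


Case-insensitive matching: compare each word's lowercase form to 'fig'.
  'fig' -> lower='fig' -> MATCH
  'pot' -> lower='pot' -> no
  'FIG' -> lower='fig' -> MATCH
  'pin' -> lower='pin' -> no
  'fed' -> lower='fed' -> no
Matches: ['fig', 'FIG']
Count: 2

2


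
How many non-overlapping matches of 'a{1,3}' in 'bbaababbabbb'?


Pattern 'a{1,3}' matches between 1 and 3 consecutive a's (greedy).
String: 'bbaababbabbb'
Finding runs of a's and applying greedy matching:
  Run at pos 2: 'aa' (length 2)
  Run at pos 5: 'a' (length 1)
  Run at pos 8: 'a' (length 1)
Matches: ['aa', 'a', 'a']
Count: 3

3


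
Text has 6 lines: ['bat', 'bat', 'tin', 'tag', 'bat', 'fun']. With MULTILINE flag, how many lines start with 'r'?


With MULTILINE flag, ^ matches the start of each line.
Lines: ['bat', 'bat', 'tin', 'tag', 'bat', 'fun']
Checking which lines start with 'r':
  Line 1: 'bat' -> no
  Line 2: 'bat' -> no
  Line 3: 'tin' -> no
  Line 4: 'tag' -> no
  Line 5: 'bat' -> no
  Line 6: 'fun' -> no
Matching lines: []
Count: 0

0


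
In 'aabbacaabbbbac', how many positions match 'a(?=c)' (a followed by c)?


Lookahead 'a(?=c)' matches 'a' only when followed by 'c'.
String: 'aabbacaabbbbac'
Checking each position where char is 'a':
  pos 0: 'a' -> no (next='a')
  pos 1: 'a' -> no (next='b')
  pos 4: 'a' -> MATCH (next='c')
  pos 6: 'a' -> no (next='a')
  pos 7: 'a' -> no (next='b')
  pos 12: 'a' -> MATCH (next='c')
Matching positions: [4, 12]
Count: 2

2


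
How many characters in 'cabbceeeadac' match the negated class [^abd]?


Negated class [^abd] matches any char NOT in {a, b, d}
Scanning 'cabbceeeadac':
  pos 0: 'c' -> MATCH
  pos 1: 'a' -> no (excluded)
  pos 2: 'b' -> no (excluded)
  pos 3: 'b' -> no (excluded)
  pos 4: 'c' -> MATCH
  pos 5: 'e' -> MATCH
  pos 6: 'e' -> MATCH
  pos 7: 'e' -> MATCH
  pos 8: 'a' -> no (excluded)
  pos 9: 'd' -> no (excluded)
  pos 10: 'a' -> no (excluded)
  pos 11: 'c' -> MATCH
Total matches: 6

6


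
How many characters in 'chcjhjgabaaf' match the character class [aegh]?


Character class [aegh] matches any of: {a, e, g, h}
Scanning string 'chcjhjgabaaf' character by character:
  pos 0: 'c' -> no
  pos 1: 'h' -> MATCH
  pos 2: 'c' -> no
  pos 3: 'j' -> no
  pos 4: 'h' -> MATCH
  pos 5: 'j' -> no
  pos 6: 'g' -> MATCH
  pos 7: 'a' -> MATCH
  pos 8: 'b' -> no
  pos 9: 'a' -> MATCH
  pos 10: 'a' -> MATCH
  pos 11: 'f' -> no
Total matches: 6

6


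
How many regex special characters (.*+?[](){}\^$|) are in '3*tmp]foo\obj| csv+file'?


Regex special characters are: . * + ? [ ] ( ) { } \ ^ $ |
Scanning '3*tmp]foo\obj| csv+file':
  pos 1: '*' -> SPECIAL
  pos 5: ']' -> SPECIAL
  pos 9: '\' -> SPECIAL
  pos 13: '|' -> SPECIAL
  pos 18: '+' -> SPECIAL
Special chars found: ['*', ']', '\\', '|', '+']
Total: 5

5


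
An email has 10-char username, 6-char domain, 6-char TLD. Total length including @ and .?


An email address has format: username@domain.tld
Username length: 10
'@' character: 1
Domain length: 6
'.' character: 1
TLD length: 6
Total = 10 + 1 + 6 + 1 + 6 = 24

24


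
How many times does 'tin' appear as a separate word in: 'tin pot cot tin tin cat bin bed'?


Scanning each word for exact match 'tin':
  Word 1: 'tin' -> MATCH
  Word 2: 'pot' -> no
  Word 3: 'cot' -> no
  Word 4: 'tin' -> MATCH
  Word 5: 'tin' -> MATCH
  Word 6: 'cat' -> no
  Word 7: 'bin' -> no
  Word 8: 'bed' -> no
Total matches: 3

3


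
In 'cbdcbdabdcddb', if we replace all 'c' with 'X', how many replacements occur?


re.sub('c', 'X', text) replaces every occurrence of 'c' with 'X'.
Text: 'cbdcbdabdcddb'
Scanning for 'c':
  pos 0: 'c' -> replacement #1
  pos 3: 'c' -> replacement #2
  pos 9: 'c' -> replacement #3
Total replacements: 3

3


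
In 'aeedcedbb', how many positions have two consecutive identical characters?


Looking for consecutive identical characters in 'aeedcedbb':
  pos 0-1: 'a' vs 'e' -> different
  pos 1-2: 'e' vs 'e' -> MATCH ('ee')
  pos 2-3: 'e' vs 'd' -> different
  pos 3-4: 'd' vs 'c' -> different
  pos 4-5: 'c' vs 'e' -> different
  pos 5-6: 'e' vs 'd' -> different
  pos 6-7: 'd' vs 'b' -> different
  pos 7-8: 'b' vs 'b' -> MATCH ('bb')
Consecutive identical pairs: ['ee', 'bb']
Count: 2

2


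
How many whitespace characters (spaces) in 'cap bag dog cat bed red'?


\s matches whitespace characters (spaces, tabs, etc.).
Text: 'cap bag dog cat bed red'
This text has 6 words separated by spaces.
Number of spaces = number of words - 1 = 6 - 1 = 5

5


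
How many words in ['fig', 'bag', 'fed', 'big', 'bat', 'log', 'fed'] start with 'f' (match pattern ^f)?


Pattern ^f anchors to start of word. Check which words begin with 'f':
  'fig' -> MATCH (starts with 'f')
  'bag' -> no
  'fed' -> MATCH (starts with 'f')
  'big' -> no
  'bat' -> no
  'log' -> no
  'fed' -> MATCH (starts with 'f')
Matching words: ['fig', 'fed', 'fed']
Count: 3

3


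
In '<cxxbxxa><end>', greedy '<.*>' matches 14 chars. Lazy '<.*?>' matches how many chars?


Greedy '<.*>' tries to match as MUCH as possible.
Lazy '<.*?>' tries to match as LITTLE as possible.

String: '<cxxbxxa><end>'
Greedy '<.*>' starts at first '<' and extends to the LAST '>': '<cxxbxxa><end>' (14 chars)
Lazy '<.*?>' starts at first '<' and stops at the FIRST '>': '<cxxbxxa>' (9 chars)

9


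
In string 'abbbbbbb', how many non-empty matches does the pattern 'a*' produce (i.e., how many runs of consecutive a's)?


Pattern 'a*' matches zero or more a's. We want non-empty runs of consecutive a's.
String: 'abbbbbbb'
Walking through the string to find runs of a's:
  Run 1: positions 0-0 -> 'a'
Non-empty runs found: ['a']
Count: 1

1


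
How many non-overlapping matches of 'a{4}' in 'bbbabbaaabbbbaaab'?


Pattern 'a{4}' matches exactly 4 consecutive a's (greedy, non-overlapping).
String: 'bbbabbaaabbbbaaab'
Scanning for runs of a's:
  Run at pos 3: 'a' (length 1) -> 0 match(es)
  Run at pos 6: 'aaa' (length 3) -> 0 match(es)
  Run at pos 13: 'aaa' (length 3) -> 0 match(es)
Matches found: []
Total: 0

0


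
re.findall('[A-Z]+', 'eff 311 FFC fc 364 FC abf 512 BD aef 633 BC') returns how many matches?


Pattern '[A-Z]+' finds one or more uppercase letters.
Text: 'eff 311 FFC fc 364 FC abf 512 BD aef 633 BC'
Scanning for matches:
  Match 1: 'FFC'
  Match 2: 'FC'
  Match 3: 'BD'
  Match 4: 'BC'
Total matches: 4

4


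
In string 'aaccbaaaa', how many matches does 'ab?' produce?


Pattern 'ab?' matches 'a' optionally followed by 'b'.
String: 'aaccbaaaa'
Scanning left to right for 'a' then checking next char:
  Match 1: 'a' (a not followed by b)
  Match 2: 'a' (a not followed by b)
  Match 3: 'a' (a not followed by b)
  Match 4: 'a' (a not followed by b)
  Match 5: 'a' (a not followed by b)
  Match 6: 'a' (a not followed by b)
Total matches: 6

6


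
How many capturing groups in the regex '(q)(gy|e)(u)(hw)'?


To count capturing groups, count each '(' that starts a group.
Pattern: '(q)(gy|e)(u)(hw)'
Walking through the pattern:
  Position 0: '(' -> group #1
  Position 3: '(' -> group #2
  Position 9: '(' -> group #3
  Position 12: '(' -> group #4
Total capturing groups: 4

4


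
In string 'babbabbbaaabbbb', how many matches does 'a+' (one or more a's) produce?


Pattern 'a+' matches one or more consecutive a's.
String: 'babbabbbaaabbbb'
Scanning for runs of a:
  Match 1: 'a' (length 1)
  Match 2: 'a' (length 1)
  Match 3: 'aaa' (length 3)
Total matches: 3

3


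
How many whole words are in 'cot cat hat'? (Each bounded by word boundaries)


Word boundaries (\b) mark the start/end of each word.
Text: 'cot cat hat'
Splitting by whitespace:
  Word 1: 'cot'
  Word 2: 'cat'
  Word 3: 'hat'
Total whole words: 3

3


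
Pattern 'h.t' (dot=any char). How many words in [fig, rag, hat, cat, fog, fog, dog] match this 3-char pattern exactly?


Pattern 'h.t' means: starts with 'h', any single char, ends with 't'.
Checking each word (must be exactly 3 chars):
  'fig' (len=3): no
  'rag' (len=3): no
  'hat' (len=3): MATCH
  'cat' (len=3): no
  'fog' (len=3): no
  'fog' (len=3): no
  'dog' (len=3): no
Matching words: ['hat']
Total: 1

1


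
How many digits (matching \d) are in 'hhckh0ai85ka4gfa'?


\d matches any digit 0-9.
Scanning 'hhckh0ai85ka4gfa':
  pos 5: '0' -> DIGIT
  pos 8: '8' -> DIGIT
  pos 9: '5' -> DIGIT
  pos 12: '4' -> DIGIT
Digits found: ['0', '8', '5', '4']
Total: 4

4


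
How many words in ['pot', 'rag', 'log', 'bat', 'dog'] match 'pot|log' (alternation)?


Alternation 'pot|log' matches either 'pot' or 'log'.
Checking each word:
  'pot' -> MATCH
  'rag' -> no
  'log' -> MATCH
  'bat' -> no
  'dog' -> no
Matches: ['pot', 'log']
Count: 2

2


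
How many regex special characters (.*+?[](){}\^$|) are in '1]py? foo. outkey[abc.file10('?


Regex special characters are: . * + ? [ ] ( ) { } \ ^ $ |
Scanning '1]py? foo. outkey[abc.file10(':
  pos 1: ']' -> SPECIAL
  pos 4: '?' -> SPECIAL
  pos 9: '.' -> SPECIAL
  pos 17: '[' -> SPECIAL
  pos 21: '.' -> SPECIAL
  pos 28: '(' -> SPECIAL
Special chars found: [']', '?', '.', '[', '.', '(']
Total: 6

6


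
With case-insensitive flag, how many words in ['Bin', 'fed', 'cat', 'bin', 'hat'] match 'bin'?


Case-insensitive matching: compare each word's lowercase form to 'bin'.
  'Bin' -> lower='bin' -> MATCH
  'fed' -> lower='fed' -> no
  'cat' -> lower='cat' -> no
  'bin' -> lower='bin' -> MATCH
  'hat' -> lower='hat' -> no
Matches: ['Bin', 'bin']
Count: 2

2


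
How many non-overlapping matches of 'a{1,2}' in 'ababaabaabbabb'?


Pattern 'a{1,2}' matches between 1 and 2 consecutive a's (greedy).
String: 'ababaabaabbabb'
Finding runs of a's and applying greedy matching:
  Run at pos 0: 'a' (length 1)
  Run at pos 2: 'a' (length 1)
  Run at pos 4: 'aa' (length 2)
  Run at pos 7: 'aa' (length 2)
  Run at pos 11: 'a' (length 1)
Matches: ['a', 'a', 'aa', 'aa', 'a']
Count: 5

5


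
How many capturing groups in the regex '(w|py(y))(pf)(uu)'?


To count capturing groups, count each '(' that starts a group.
Pattern: '(w|py(y))(pf)(uu)'
Walking through the pattern:
  Position 0: '(' -> group #1
  Position 5: '(' -> group #2
  Position 9: '(' -> group #3
  Position 13: '(' -> group #4
Total capturing groups: 4

4


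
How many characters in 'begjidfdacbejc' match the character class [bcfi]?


Character class [bcfi] matches any of: {b, c, f, i}
Scanning string 'begjidfdacbejc' character by character:
  pos 0: 'b' -> MATCH
  pos 1: 'e' -> no
  pos 2: 'g' -> no
  pos 3: 'j' -> no
  pos 4: 'i' -> MATCH
  pos 5: 'd' -> no
  pos 6: 'f' -> MATCH
  pos 7: 'd' -> no
  pos 8: 'a' -> no
  pos 9: 'c' -> MATCH
  pos 10: 'b' -> MATCH
  pos 11: 'e' -> no
  pos 12: 'j' -> no
  pos 13: 'c' -> MATCH
Total matches: 6

6


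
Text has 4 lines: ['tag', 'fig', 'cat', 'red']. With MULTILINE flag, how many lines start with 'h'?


With MULTILINE flag, ^ matches the start of each line.
Lines: ['tag', 'fig', 'cat', 'red']
Checking which lines start with 'h':
  Line 1: 'tag' -> no
  Line 2: 'fig' -> no
  Line 3: 'cat' -> no
  Line 4: 'red' -> no
Matching lines: []
Count: 0

0


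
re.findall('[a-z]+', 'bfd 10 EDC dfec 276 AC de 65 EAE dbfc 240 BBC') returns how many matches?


Pattern '[a-z]+' finds one or more lowercase letters.
Text: 'bfd 10 EDC dfec 276 AC de 65 EAE dbfc 240 BBC'
Scanning for matches:
  Match 1: 'bfd'
  Match 2: 'dfec'
  Match 3: 'de'
  Match 4: 'dbfc'
Total matches: 4

4


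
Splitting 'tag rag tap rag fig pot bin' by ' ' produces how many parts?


Splitting by ' ' breaks the string at each occurrence of the separator.
Text: 'tag rag tap rag fig pot bin'
Parts after split:
  Part 1: 'tag'
  Part 2: 'rag'
  Part 3: 'tap'
  Part 4: 'rag'
  Part 5: 'fig'
  Part 6: 'pot'
  Part 7: 'bin'
Total parts: 7

7


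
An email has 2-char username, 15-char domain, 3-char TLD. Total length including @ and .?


An email address has format: username@domain.tld
Username length: 2
'@' character: 1
Domain length: 15
'.' character: 1
TLD length: 3
Total = 2 + 1 + 15 + 1 + 3 = 22

22


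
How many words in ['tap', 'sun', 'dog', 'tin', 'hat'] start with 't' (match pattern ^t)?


Pattern ^t anchors to start of word. Check which words begin with 't':
  'tap' -> MATCH (starts with 't')
  'sun' -> no
  'dog' -> no
  'tin' -> MATCH (starts with 't')
  'hat' -> no
Matching words: ['tap', 'tin']
Count: 2

2


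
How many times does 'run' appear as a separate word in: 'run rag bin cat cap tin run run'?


Scanning each word for exact match 'run':
  Word 1: 'run' -> MATCH
  Word 2: 'rag' -> no
  Word 3: 'bin' -> no
  Word 4: 'cat' -> no
  Word 5: 'cap' -> no
  Word 6: 'tin' -> no
  Word 7: 'run' -> MATCH
  Word 8: 'run' -> MATCH
Total matches: 3

3


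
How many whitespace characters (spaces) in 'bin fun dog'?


\s matches whitespace characters (spaces, tabs, etc.).
Text: 'bin fun dog'
This text has 3 words separated by spaces.
Number of spaces = number of words - 1 = 3 - 1 = 2

2


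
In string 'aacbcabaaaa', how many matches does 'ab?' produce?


Pattern 'ab?' matches 'a' optionally followed by 'b'.
String: 'aacbcabaaaa'
Scanning left to right for 'a' then checking next char:
  Match 1: 'a' (a not followed by b)
  Match 2: 'a' (a not followed by b)
  Match 3: 'ab' (a followed by b)
  Match 4: 'a' (a not followed by b)
  Match 5: 'a' (a not followed by b)
  Match 6: 'a' (a not followed by b)
  Match 7: 'a' (a not followed by b)
Total matches: 7

7


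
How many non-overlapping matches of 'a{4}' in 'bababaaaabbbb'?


Pattern 'a{4}' matches exactly 4 consecutive a's (greedy, non-overlapping).
String: 'bababaaaabbbb'
Scanning for runs of a's:
  Run at pos 1: 'a' (length 1) -> 0 match(es)
  Run at pos 3: 'a' (length 1) -> 0 match(es)
  Run at pos 5: 'aaaa' (length 4) -> 1 match(es)
Matches found: ['aaaa']
Total: 1

1


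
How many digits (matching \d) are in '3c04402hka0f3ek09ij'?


\d matches any digit 0-9.
Scanning '3c04402hka0f3ek09ij':
  pos 0: '3' -> DIGIT
  pos 2: '0' -> DIGIT
  pos 3: '4' -> DIGIT
  pos 4: '4' -> DIGIT
  pos 5: '0' -> DIGIT
  pos 6: '2' -> DIGIT
  pos 10: '0' -> DIGIT
  pos 12: '3' -> DIGIT
  pos 15: '0' -> DIGIT
  pos 16: '9' -> DIGIT
Digits found: ['3', '0', '4', '4', '0', '2', '0', '3', '0', '9']
Total: 10

10


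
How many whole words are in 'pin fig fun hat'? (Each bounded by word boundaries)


Word boundaries (\b) mark the start/end of each word.
Text: 'pin fig fun hat'
Splitting by whitespace:
  Word 1: 'pin'
  Word 2: 'fig'
  Word 3: 'fun'
  Word 4: 'hat'
Total whole words: 4

4


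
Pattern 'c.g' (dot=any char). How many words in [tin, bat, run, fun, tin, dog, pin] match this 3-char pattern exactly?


Pattern 'c.g' means: starts with 'c', any single char, ends with 'g'.
Checking each word (must be exactly 3 chars):
  'tin' (len=3): no
  'bat' (len=3): no
  'run' (len=3): no
  'fun' (len=3): no
  'tin' (len=3): no
  'dog' (len=3): no
  'pin' (len=3): no
Matching words: []
Total: 0

0


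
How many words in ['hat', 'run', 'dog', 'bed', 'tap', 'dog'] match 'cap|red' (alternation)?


Alternation 'cap|red' matches either 'cap' or 'red'.
Checking each word:
  'hat' -> no
  'run' -> no
  'dog' -> no
  'bed' -> no
  'tap' -> no
  'dog' -> no
Matches: []
Count: 0

0


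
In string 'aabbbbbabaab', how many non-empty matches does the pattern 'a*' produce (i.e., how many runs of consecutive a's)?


Pattern 'a*' matches zero or more a's. We want non-empty runs of consecutive a's.
String: 'aabbbbbabaab'
Walking through the string to find runs of a's:
  Run 1: positions 0-1 -> 'aa'
  Run 2: positions 7-7 -> 'a'
  Run 3: positions 9-10 -> 'aa'
Non-empty runs found: ['aa', 'a', 'aa']
Count: 3

3


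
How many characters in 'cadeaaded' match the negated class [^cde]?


Negated class [^cde] matches any char NOT in {c, d, e}
Scanning 'cadeaaded':
  pos 0: 'c' -> no (excluded)
  pos 1: 'a' -> MATCH
  pos 2: 'd' -> no (excluded)
  pos 3: 'e' -> no (excluded)
  pos 4: 'a' -> MATCH
  pos 5: 'a' -> MATCH
  pos 6: 'd' -> no (excluded)
  pos 7: 'e' -> no (excluded)
  pos 8: 'd' -> no (excluded)
Total matches: 3

3


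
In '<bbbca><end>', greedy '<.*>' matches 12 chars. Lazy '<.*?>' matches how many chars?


Greedy '<.*>' tries to match as MUCH as possible.
Lazy '<.*?>' tries to match as LITTLE as possible.

String: '<bbbca><end>'
Greedy '<.*>' starts at first '<' and extends to the LAST '>': '<bbbca><end>' (12 chars)
Lazy '<.*?>' starts at first '<' and stops at the FIRST '>': '<bbbca>' (7 chars)

7


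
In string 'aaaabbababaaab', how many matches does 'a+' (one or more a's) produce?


Pattern 'a+' matches one or more consecutive a's.
String: 'aaaabbababaaab'
Scanning for runs of a:
  Match 1: 'aaaa' (length 4)
  Match 2: 'a' (length 1)
  Match 3: 'a' (length 1)
  Match 4: 'aaa' (length 3)
Total matches: 4

4


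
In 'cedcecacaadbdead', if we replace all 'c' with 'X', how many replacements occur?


re.sub('c', 'X', text) replaces every occurrence of 'c' with 'X'.
Text: 'cedcecacaadbdead'
Scanning for 'c':
  pos 0: 'c' -> replacement #1
  pos 3: 'c' -> replacement #2
  pos 5: 'c' -> replacement #3
  pos 7: 'c' -> replacement #4
Total replacements: 4

4


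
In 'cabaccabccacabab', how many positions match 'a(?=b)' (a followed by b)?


Lookahead 'a(?=b)' matches 'a' only when followed by 'b'.
String: 'cabaccabccacabab'
Checking each position where char is 'a':
  pos 1: 'a' -> MATCH (next='b')
  pos 3: 'a' -> no (next='c')
  pos 6: 'a' -> MATCH (next='b')
  pos 10: 'a' -> no (next='c')
  pos 12: 'a' -> MATCH (next='b')
  pos 14: 'a' -> MATCH (next='b')
Matching positions: [1, 6, 12, 14]
Count: 4

4


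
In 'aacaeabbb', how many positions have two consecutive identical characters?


Looking for consecutive identical characters in 'aacaeabbb':
  pos 0-1: 'a' vs 'a' -> MATCH ('aa')
  pos 1-2: 'a' vs 'c' -> different
  pos 2-3: 'c' vs 'a' -> different
  pos 3-4: 'a' vs 'e' -> different
  pos 4-5: 'e' vs 'a' -> different
  pos 5-6: 'a' vs 'b' -> different
  pos 6-7: 'b' vs 'b' -> MATCH ('bb')
  pos 7-8: 'b' vs 'b' -> MATCH ('bb')
Consecutive identical pairs: ['aa', 'bb', 'bb']
Count: 3

3


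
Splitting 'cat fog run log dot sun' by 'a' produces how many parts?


Splitting by 'a' breaks the string at each occurrence of the separator.
Text: 'cat fog run log dot sun'
Parts after split:
  Part 1: 'c'
  Part 2: 't fog run log dot sun'
Total parts: 2

2


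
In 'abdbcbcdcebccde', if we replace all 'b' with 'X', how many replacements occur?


re.sub('b', 'X', text) replaces every occurrence of 'b' with 'X'.
Text: 'abdbcbcdcebccde'
Scanning for 'b':
  pos 1: 'b' -> replacement #1
  pos 3: 'b' -> replacement #2
  pos 5: 'b' -> replacement #3
  pos 10: 'b' -> replacement #4
Total replacements: 4

4


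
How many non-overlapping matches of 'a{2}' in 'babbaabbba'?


Pattern 'a{2}' matches exactly 2 consecutive a's (greedy, non-overlapping).
String: 'babbaabbba'
Scanning for runs of a's:
  Run at pos 1: 'a' (length 1) -> 0 match(es)
  Run at pos 4: 'aa' (length 2) -> 1 match(es)
  Run at pos 9: 'a' (length 1) -> 0 match(es)
Matches found: ['aa']
Total: 1

1


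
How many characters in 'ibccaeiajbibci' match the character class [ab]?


Character class [ab] matches any of: {a, b}
Scanning string 'ibccaeiajbibci' character by character:
  pos 0: 'i' -> no
  pos 1: 'b' -> MATCH
  pos 2: 'c' -> no
  pos 3: 'c' -> no
  pos 4: 'a' -> MATCH
  pos 5: 'e' -> no
  pos 6: 'i' -> no
  pos 7: 'a' -> MATCH
  pos 8: 'j' -> no
  pos 9: 'b' -> MATCH
  pos 10: 'i' -> no
  pos 11: 'b' -> MATCH
  pos 12: 'c' -> no
  pos 13: 'i' -> no
Total matches: 5

5


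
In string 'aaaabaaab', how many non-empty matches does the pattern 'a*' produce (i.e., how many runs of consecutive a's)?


Pattern 'a*' matches zero or more a's. We want non-empty runs of consecutive a's.
String: 'aaaabaaab'
Walking through the string to find runs of a's:
  Run 1: positions 0-3 -> 'aaaa'
  Run 2: positions 5-7 -> 'aaa'
Non-empty runs found: ['aaaa', 'aaa']
Count: 2

2


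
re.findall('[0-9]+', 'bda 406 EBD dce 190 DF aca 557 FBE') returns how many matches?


Pattern '[0-9]+' finds one or more digits.
Text: 'bda 406 EBD dce 190 DF aca 557 FBE'
Scanning for matches:
  Match 1: '406'
  Match 2: '190'
  Match 3: '557'
Total matches: 3

3


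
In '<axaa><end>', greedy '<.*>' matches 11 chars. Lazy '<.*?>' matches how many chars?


Greedy '<.*>' tries to match as MUCH as possible.
Lazy '<.*?>' tries to match as LITTLE as possible.

String: '<axaa><end>'
Greedy '<.*>' starts at first '<' and extends to the LAST '>': '<axaa><end>' (11 chars)
Lazy '<.*?>' starts at first '<' and stops at the FIRST '>': '<axaa>' (6 chars)

6


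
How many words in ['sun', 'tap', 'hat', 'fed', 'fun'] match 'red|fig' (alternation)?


Alternation 'red|fig' matches either 'red' or 'fig'.
Checking each word:
  'sun' -> no
  'tap' -> no
  'hat' -> no
  'fed' -> no
  'fun' -> no
Matches: []
Count: 0

0


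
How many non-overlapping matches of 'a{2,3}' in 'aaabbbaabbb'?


Pattern 'a{2,3}' matches between 2 and 3 consecutive a's (greedy).
String: 'aaabbbaabbb'
Finding runs of a's and applying greedy matching:
  Run at pos 0: 'aaa' (length 3)
  Run at pos 6: 'aa' (length 2)
Matches: ['aaa', 'aa']
Count: 2

2


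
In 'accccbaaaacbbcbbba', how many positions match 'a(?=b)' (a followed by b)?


Lookahead 'a(?=b)' matches 'a' only when followed by 'b'.
String: 'accccbaaaacbbcbbba'
Checking each position where char is 'a':
  pos 0: 'a' -> no (next='c')
  pos 6: 'a' -> no (next='a')
  pos 7: 'a' -> no (next='a')
  pos 8: 'a' -> no (next='a')
  pos 9: 'a' -> no (next='c')
Matching positions: []
Count: 0

0


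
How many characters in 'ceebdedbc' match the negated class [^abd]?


Negated class [^abd] matches any char NOT in {a, b, d}
Scanning 'ceebdedbc':
  pos 0: 'c' -> MATCH
  pos 1: 'e' -> MATCH
  pos 2: 'e' -> MATCH
  pos 3: 'b' -> no (excluded)
  pos 4: 'd' -> no (excluded)
  pos 5: 'e' -> MATCH
  pos 6: 'd' -> no (excluded)
  pos 7: 'b' -> no (excluded)
  pos 8: 'c' -> MATCH
Total matches: 5

5


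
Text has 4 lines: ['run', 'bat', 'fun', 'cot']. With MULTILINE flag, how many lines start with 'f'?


With MULTILINE flag, ^ matches the start of each line.
Lines: ['run', 'bat', 'fun', 'cot']
Checking which lines start with 'f':
  Line 1: 'run' -> no
  Line 2: 'bat' -> no
  Line 3: 'fun' -> MATCH
  Line 4: 'cot' -> no
Matching lines: ['fun']
Count: 1

1


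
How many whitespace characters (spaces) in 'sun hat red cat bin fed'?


\s matches whitespace characters (spaces, tabs, etc.).
Text: 'sun hat red cat bin fed'
This text has 6 words separated by spaces.
Number of spaces = number of words - 1 = 6 - 1 = 5

5


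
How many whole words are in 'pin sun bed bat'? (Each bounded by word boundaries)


Word boundaries (\b) mark the start/end of each word.
Text: 'pin sun bed bat'
Splitting by whitespace:
  Word 1: 'pin'
  Word 2: 'sun'
  Word 3: 'bed'
  Word 4: 'bat'
Total whole words: 4

4


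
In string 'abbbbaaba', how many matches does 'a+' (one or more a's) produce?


Pattern 'a+' matches one or more consecutive a's.
String: 'abbbbaaba'
Scanning for runs of a:
  Match 1: 'a' (length 1)
  Match 2: 'aa' (length 2)
  Match 3: 'a' (length 1)
Total matches: 3

3


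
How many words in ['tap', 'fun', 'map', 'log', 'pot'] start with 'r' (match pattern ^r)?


Pattern ^r anchors to start of word. Check which words begin with 'r':
  'tap' -> no
  'fun' -> no
  'map' -> no
  'log' -> no
  'pot' -> no
Matching words: []
Count: 0

0


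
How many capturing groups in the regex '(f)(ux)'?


To count capturing groups, count each '(' that starts a group.
Pattern: '(f)(ux)'
Walking through the pattern:
  Position 0: '(' -> group #1
  Position 3: '(' -> group #2
Total capturing groups: 2

2
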